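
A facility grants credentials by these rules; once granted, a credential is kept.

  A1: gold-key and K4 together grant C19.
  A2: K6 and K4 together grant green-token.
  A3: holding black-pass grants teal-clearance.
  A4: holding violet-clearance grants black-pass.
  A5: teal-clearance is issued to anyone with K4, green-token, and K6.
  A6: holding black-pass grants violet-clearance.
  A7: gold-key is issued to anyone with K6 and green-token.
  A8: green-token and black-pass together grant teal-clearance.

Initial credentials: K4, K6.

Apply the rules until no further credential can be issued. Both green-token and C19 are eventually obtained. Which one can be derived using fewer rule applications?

green-token

green-token: Holding K6 and K4 grants green-token (A2). [1 rule application]
C19: Holding K6 and K4 grants green-token (A2). Holding K6 and green-token grants gold-key (A7). Holding gold-key and K4 grants C19 (A1). [3 rule applications]
green-token needs fewer.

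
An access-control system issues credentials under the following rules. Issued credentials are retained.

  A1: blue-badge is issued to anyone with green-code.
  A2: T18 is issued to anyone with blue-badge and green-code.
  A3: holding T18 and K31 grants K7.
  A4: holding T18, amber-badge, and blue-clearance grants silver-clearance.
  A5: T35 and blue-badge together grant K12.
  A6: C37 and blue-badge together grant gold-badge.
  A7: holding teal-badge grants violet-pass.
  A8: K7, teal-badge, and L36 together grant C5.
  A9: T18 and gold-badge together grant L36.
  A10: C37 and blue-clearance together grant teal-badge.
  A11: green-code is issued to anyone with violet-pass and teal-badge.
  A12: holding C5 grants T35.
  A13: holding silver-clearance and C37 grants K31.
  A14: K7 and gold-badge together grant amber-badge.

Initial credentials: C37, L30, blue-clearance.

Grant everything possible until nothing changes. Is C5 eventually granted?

No

C5 would need K7, teal-badge, and L36 (A8), but K7 is never granted.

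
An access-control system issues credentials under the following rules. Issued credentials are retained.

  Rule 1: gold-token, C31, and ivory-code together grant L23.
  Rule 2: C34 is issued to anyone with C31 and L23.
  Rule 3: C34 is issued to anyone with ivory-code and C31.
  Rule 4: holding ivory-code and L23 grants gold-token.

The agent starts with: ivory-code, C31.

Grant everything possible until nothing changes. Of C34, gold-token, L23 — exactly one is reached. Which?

C34

Holding ivory-code and C31 grants C34 (Rule 3).
gold-token would need ivory-code and L23 (Rule 4), but L23 is never granted. L23 would need gold-token, C31, and ivory-code (Rule 1), but gold-token is never granted.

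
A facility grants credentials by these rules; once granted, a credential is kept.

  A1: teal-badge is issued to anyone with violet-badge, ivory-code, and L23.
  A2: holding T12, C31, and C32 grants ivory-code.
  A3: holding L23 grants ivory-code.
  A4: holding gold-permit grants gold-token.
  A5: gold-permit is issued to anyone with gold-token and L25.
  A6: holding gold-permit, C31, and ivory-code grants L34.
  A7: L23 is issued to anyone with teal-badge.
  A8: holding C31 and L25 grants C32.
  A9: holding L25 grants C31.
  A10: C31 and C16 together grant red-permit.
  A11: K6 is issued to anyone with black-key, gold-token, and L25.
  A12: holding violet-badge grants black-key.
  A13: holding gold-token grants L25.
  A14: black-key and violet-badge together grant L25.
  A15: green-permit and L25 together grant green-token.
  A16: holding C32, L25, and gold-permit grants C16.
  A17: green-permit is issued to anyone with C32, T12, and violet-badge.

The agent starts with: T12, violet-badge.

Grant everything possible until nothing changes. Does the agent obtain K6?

K6 would need black-key, gold-token, and L25 (A11), but gold-token is never granted.

No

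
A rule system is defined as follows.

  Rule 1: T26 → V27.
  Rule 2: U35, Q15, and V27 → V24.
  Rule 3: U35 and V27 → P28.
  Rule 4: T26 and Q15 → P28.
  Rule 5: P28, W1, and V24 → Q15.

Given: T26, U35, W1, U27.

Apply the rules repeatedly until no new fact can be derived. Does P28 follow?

T26 holds, so V27 follows (Rule 1).
From U35 and V27, Rule 3 gives P28.

Yes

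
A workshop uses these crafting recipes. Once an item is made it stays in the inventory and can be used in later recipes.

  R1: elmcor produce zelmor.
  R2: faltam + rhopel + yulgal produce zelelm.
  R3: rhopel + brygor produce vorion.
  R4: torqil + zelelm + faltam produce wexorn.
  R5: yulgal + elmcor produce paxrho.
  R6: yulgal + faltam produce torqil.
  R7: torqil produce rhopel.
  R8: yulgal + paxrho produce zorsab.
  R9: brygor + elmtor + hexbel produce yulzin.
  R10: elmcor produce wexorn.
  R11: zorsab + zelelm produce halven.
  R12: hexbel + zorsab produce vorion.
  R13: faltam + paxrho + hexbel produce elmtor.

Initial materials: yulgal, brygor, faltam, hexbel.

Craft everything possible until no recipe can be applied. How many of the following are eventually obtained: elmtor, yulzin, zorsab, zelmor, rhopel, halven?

1

Using R6, yulgal and faltam make torqil.
Using R7, torqil makes rhopel.
elmtor would need faltam, paxrho, and hexbel (R13), but paxrho is never obtained.
yulzin would need brygor, elmtor, and hexbel (R9), but elmtor is never obtained.
zorsab would need yulgal and paxrho (R8), but paxrho is never obtained.
zelmor would need elmcor (R1), but elmcor is never obtained.
rhopel: reached.
halven would need zorsab and zelelm (R11), but zorsab is never obtained.
Reached: rhopel — 1 of the 6.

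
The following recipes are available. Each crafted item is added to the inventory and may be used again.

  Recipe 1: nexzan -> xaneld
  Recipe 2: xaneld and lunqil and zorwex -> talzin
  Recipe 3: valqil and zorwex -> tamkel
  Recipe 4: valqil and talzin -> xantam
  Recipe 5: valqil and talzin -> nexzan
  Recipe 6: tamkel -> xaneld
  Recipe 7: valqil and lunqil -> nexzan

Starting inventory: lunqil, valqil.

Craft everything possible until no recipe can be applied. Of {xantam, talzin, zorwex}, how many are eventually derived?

xantam would need valqil and talzin (Recipe 4), but talzin is never obtained.
talzin would need xaneld, lunqil, and zorwex (Recipe 2), but zorwex is never obtained.
No rule produces zorwex, and it is not given.
None of the 3 are reached.

0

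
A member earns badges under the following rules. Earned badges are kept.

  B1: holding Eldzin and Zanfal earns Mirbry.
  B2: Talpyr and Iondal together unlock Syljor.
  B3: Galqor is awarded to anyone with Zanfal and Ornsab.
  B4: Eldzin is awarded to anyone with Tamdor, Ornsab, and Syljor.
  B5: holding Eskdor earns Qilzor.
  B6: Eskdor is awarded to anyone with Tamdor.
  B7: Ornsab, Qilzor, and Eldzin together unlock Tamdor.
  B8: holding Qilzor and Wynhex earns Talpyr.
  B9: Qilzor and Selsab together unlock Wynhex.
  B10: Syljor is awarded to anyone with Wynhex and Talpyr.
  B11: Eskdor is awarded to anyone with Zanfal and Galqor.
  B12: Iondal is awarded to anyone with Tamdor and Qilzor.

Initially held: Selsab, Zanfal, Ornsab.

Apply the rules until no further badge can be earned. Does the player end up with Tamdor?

Tamdor would need Ornsab, Qilzor, and Eldzin (B7), but Eldzin is never earned.

No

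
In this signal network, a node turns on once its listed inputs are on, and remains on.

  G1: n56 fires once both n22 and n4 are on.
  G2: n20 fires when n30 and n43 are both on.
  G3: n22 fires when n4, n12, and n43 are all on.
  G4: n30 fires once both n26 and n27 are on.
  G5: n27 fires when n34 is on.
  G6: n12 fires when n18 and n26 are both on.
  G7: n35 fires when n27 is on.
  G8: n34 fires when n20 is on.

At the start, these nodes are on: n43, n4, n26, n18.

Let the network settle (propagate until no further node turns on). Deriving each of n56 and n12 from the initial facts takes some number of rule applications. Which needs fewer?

n12: G6: n18 and n26 on → n12 on. [1 rule application]
n56: G6: n18 and n26 on → n12 on. n4, n12, and n43 are on, so n22 fires (G3). n22 and n4 are on, so n56 fires (G1). [3 rule applications]
n12 needs fewer.

n12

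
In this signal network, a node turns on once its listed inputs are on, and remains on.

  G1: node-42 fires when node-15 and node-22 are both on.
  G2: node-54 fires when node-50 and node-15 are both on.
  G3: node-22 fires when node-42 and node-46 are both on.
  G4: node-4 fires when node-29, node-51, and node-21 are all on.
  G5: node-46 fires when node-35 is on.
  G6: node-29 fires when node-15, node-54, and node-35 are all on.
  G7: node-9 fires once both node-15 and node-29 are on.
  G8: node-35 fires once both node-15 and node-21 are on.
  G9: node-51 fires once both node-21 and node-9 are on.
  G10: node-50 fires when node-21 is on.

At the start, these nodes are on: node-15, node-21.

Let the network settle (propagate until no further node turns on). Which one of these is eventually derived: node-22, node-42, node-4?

G8: node-15 and node-21 on → node-35 on.
G10: node-21 on → node-50 on.
node-50 and node-15 are on, so node-54 fires (G2).
G6: node-15, node-54, and node-35 on → node-29 on.
G7: node-15 and node-29 on → node-9 on.
node-21 and node-9 are on, so node-51 fires (G9).
G4: node-29, node-51, and node-21 on → node-4 on.
node-22 would need node-42 and node-46 (G3), but node-42 never turns on. node-42 would need node-15 and node-22 (G1), but node-22 never turns on.

node-4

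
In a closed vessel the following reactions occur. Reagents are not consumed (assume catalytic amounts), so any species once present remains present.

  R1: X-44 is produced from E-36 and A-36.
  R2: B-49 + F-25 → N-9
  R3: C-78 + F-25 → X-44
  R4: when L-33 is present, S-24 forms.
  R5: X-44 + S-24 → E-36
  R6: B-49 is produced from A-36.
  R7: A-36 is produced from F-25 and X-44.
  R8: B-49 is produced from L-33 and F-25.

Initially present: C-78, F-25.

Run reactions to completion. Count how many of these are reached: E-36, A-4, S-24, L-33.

0

E-36 would need X-44 and S-24 (R5), but S-24 never forms.
No rule produces A-4, and it is not given.
S-24 would need L-33 (R4), but L-33 never forms.
No rule produces L-33, and it is not given.
None of the 4 are reached.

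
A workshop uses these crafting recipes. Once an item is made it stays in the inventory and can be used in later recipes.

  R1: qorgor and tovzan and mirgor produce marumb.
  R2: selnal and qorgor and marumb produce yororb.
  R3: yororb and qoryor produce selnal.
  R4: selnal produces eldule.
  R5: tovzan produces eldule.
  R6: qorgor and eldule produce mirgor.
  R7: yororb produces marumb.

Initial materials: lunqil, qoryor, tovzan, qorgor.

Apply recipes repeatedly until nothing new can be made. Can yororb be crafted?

No

yororb would need selnal, qorgor, and marumb (R2), but selnal is never obtained.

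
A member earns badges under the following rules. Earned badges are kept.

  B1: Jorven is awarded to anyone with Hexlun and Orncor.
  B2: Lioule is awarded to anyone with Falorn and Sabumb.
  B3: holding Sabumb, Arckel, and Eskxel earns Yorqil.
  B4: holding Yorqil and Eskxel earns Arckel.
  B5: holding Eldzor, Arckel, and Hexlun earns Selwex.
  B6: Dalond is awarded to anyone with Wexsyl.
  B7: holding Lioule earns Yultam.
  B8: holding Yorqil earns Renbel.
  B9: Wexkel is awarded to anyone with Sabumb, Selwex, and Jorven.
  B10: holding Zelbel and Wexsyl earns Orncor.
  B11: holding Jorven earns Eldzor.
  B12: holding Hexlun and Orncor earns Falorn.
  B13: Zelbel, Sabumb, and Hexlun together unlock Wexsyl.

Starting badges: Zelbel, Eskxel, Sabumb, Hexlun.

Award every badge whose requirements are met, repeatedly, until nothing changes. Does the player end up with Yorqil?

Yorqil would need Sabumb, Arckel, and Eskxel (B3), but Arckel is never earned.

No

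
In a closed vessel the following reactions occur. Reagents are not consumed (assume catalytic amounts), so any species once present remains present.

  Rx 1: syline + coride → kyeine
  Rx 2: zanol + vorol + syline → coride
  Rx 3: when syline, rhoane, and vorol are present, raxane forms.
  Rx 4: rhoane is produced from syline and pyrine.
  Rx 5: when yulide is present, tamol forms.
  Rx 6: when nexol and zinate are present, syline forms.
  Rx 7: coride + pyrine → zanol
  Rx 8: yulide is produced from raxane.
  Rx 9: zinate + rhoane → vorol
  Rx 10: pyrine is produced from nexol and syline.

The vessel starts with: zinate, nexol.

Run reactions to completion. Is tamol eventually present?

nexol and zinate present → syline forms (Rx 6).
nexol and syline present → pyrine forms (Rx 10).
syline and pyrine present → rhoane forms (Rx 4).
zinate and rhoane present → vorol forms (Rx 9).
syline, rhoane, and vorol present → raxane forms (Rx 3).
raxane present → yulide forms (Rx 8).
yulide present → tamol forms (Rx 5).

Yes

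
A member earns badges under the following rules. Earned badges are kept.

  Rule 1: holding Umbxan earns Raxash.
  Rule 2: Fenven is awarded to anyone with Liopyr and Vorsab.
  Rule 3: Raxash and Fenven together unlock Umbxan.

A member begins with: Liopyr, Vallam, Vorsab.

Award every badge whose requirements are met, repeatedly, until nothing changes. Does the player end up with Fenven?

With Liopyr and Vorsab, Fenven is earned (Rule 2).

Yes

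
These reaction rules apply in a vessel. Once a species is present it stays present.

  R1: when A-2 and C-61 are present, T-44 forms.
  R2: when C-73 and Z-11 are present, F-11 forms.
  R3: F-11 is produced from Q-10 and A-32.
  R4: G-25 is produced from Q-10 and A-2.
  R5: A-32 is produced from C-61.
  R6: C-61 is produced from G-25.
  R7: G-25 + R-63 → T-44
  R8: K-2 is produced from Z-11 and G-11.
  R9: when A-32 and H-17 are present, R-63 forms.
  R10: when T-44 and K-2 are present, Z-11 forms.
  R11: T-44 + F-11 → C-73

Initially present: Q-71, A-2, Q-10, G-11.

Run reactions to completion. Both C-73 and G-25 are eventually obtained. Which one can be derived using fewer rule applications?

G-25

G-25: Q-10 and A-2 present → G-25 forms (R4). [1 rule application]
C-73: Q-10 and A-2 present → G-25 forms (R4). G-25 present → C-61 forms (R6). A-2 and C-61 present → T-44 forms (R1). C-61 present → A-32 forms (R5). Q-10 and A-32 present → F-11 forms (R3). T-44 and F-11 present → C-73 forms (R11). [6 rule applications]
G-25 needs fewer.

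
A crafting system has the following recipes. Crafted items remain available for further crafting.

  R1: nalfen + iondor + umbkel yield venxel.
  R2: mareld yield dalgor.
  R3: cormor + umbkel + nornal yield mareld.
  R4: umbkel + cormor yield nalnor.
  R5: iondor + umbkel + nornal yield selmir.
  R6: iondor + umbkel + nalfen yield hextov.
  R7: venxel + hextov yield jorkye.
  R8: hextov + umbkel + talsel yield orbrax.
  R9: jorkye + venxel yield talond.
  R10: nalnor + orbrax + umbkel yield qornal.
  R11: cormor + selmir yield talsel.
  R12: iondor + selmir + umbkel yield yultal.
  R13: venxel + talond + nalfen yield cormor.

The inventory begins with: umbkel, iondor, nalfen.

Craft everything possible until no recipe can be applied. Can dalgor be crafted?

No

dalgor would need mareld (R2), but mareld is never obtained.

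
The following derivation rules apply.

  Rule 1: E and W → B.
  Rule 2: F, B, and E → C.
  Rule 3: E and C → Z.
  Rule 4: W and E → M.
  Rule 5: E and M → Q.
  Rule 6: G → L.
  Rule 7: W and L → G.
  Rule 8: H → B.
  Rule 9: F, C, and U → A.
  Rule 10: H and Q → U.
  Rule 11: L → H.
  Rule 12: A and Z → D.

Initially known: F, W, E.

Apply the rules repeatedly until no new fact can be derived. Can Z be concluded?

From E and W, Rule 1 gives B.
From F, B, and E, Rule 2 gives C.
From E and C, Rule 3 gives Z.

Yes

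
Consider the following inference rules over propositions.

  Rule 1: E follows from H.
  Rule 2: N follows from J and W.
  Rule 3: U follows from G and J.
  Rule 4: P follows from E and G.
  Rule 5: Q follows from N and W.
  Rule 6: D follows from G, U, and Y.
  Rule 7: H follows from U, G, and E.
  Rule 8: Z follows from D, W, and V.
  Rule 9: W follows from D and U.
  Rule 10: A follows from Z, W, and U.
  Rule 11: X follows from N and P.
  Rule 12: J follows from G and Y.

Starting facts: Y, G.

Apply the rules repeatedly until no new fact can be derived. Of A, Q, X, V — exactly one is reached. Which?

Q

From G and Y, Rule 12 gives J.
G and J hold, so U follows (Rule 3).
G, U, and Y hold, so D follows (Rule 6).
From D and U, Rule 9 gives W.
From J and W, Rule 2 gives N.
From N and W, Rule 5 gives Q.
A would need Z, W, and U (Rule 10), but Z is never established. No rule produces V, and it is not given. X would need N and P (Rule 11), but P is never established.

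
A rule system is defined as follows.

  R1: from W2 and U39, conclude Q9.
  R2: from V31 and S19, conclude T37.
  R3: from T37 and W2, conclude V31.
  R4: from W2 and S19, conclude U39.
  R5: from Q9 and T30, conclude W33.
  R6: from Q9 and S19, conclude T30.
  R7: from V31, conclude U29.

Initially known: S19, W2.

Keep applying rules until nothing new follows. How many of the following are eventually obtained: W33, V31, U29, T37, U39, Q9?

From W2 and S19, R4 gives U39.
From W2 and U39, R1 gives Q9.
From Q9 and S19, R6 gives T30.
Q9 and T30 hold, so W33 follows (R5).
W33: reached.
V31 would need T37 and W2 (R3), but T37 is never established.
U29 would need V31 (R7), but V31 is never established.
T37 would need V31 and S19 (R2), but V31 is never established.
U39: reached.
Q9: reached.
Reached: W33, U39, and Q9 — 3 of the 6.

3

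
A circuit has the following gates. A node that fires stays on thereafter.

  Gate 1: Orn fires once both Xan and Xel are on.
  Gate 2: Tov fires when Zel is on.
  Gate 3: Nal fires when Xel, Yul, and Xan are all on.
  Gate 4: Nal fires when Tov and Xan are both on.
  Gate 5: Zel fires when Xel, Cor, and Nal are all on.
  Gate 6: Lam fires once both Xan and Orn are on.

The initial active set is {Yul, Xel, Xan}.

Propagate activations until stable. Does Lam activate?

Gate 1: Xan and Xel on → Orn on.
Xan and Orn are on, so Lam fires (Gate 6).

Yes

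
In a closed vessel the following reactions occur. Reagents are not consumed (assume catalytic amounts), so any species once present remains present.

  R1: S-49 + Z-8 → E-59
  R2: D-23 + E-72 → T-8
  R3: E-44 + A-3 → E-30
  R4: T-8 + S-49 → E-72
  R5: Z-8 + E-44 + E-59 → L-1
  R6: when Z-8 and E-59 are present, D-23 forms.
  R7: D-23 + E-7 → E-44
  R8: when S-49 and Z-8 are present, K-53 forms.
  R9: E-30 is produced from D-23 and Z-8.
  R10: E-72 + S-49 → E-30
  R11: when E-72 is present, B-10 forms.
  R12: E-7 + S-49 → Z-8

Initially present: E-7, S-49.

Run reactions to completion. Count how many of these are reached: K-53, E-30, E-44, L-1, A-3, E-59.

E-7 and S-49 present → Z-8 forms (R12).
S-49 and Z-8 present → K-53 forms (R8).
S-49 and Z-8 present → E-59 forms (R1).
Z-8 and E-59 present → D-23 forms (R6).
D-23 and Z-8 present → E-30 forms (R9).
D-23 and E-7 present → E-44 forms (R7).
Z-8, E-44, and E-59 present → L-1 forms (R5).
K-53: reached.
E-30: reached.
E-44: reached.
L-1: reached.
No rule produces A-3, and it is not given.
E-59: reached.
Reached: K-53, E-30, E-44, L-1, and E-59 — 5 of the 6.

5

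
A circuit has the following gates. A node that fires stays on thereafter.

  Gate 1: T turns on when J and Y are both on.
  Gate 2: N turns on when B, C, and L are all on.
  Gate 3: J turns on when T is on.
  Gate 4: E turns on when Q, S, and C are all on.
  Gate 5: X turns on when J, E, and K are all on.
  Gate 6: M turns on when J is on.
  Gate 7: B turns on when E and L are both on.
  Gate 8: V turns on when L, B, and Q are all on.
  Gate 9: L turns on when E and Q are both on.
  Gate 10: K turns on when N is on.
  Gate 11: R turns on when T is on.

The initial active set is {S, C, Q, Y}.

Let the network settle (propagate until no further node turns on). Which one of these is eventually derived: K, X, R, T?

Gate 4: Q, S, and C on → E on.
Gate 9: E and Q on → L on.
E and L are on, so B turns on (Gate 7).
Gate 2: B, C, and L on → N on.
Gate 10: N on → K on.
R would need T (Gate 11), but T never turns on. X would need J, E, and K (Gate 5), but J never turns on. T would need J and Y (Gate 1), but J never turns on.

K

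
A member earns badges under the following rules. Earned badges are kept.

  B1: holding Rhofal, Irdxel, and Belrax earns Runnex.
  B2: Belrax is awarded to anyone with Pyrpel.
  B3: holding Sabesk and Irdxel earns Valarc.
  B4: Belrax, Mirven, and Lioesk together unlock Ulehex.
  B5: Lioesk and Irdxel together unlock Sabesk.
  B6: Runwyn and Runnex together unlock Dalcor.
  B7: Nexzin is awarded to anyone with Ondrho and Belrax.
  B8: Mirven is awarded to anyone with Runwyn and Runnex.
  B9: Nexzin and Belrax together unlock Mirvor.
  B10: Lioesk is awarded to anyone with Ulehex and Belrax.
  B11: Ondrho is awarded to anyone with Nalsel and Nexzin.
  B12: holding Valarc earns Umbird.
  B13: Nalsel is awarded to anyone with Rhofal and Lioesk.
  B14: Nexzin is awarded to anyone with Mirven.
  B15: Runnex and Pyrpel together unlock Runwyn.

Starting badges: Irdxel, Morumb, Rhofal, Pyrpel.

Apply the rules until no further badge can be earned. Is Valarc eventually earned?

No

Valarc would need Sabesk and Irdxel (B3), but Sabesk is never earned.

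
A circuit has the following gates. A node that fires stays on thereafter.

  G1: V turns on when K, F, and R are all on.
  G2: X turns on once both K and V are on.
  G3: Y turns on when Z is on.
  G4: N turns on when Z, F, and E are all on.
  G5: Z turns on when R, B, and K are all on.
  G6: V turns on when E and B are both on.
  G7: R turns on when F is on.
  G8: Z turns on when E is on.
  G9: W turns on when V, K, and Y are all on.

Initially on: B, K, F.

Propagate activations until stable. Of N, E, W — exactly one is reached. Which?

G7: F on → R on.
K, F, and R are on, so V turns on (G1).
R, B, and K are on, so Z turns on (G5).
G3: Z on → Y on.
V, K, and Y are on, so W turns on (G9).
No rule produces E, and it is not given. N would need Z, F, and E (G4), but E never turns on.

W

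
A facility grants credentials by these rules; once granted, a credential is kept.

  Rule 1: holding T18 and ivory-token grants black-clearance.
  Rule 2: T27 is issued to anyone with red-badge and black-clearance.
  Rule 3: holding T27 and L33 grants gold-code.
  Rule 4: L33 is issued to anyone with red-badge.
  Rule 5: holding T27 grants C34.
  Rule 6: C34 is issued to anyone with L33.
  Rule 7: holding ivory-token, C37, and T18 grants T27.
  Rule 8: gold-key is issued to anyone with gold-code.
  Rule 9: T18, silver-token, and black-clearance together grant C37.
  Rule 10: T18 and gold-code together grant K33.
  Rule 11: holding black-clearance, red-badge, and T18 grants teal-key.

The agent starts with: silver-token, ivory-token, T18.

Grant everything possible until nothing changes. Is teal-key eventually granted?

No

teal-key would need black-clearance, red-badge, and T18 (Rule 11), but red-badge is never granted.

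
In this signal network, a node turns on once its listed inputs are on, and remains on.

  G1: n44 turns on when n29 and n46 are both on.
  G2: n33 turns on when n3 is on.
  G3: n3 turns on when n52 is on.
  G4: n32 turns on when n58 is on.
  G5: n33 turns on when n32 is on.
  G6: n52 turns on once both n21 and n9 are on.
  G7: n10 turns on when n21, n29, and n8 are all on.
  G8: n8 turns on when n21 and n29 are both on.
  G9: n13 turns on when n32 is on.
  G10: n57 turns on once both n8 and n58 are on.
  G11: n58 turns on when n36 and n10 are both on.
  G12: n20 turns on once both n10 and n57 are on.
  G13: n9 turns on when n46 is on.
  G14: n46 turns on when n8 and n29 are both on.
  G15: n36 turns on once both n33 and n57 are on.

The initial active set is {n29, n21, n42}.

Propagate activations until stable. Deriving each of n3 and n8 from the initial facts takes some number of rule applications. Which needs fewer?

n8

n8: G8: n21 and n29 on → n8 on. [1 rule application]
n3: G8: n21 and n29 on → n8 on. G14: n8 and n29 on → n46 on. G13: n46 on → n9 on. n21 and n9 are on, so n52 turns on (G6). n52 is on, so n3 turns on (G3). [5 rule applications]
n8 needs fewer.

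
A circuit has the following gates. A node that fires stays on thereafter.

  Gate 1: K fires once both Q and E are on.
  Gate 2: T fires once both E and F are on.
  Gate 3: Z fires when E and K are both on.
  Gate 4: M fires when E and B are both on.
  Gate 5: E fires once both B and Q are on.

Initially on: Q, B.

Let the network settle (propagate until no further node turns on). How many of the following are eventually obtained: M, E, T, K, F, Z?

4

B and Q are on, so E fires (Gate 5).
Gate 4: E and B on → M on.
Gate 1: Q and E on → K on.
Gate 3: E and K on → Z on.
M: reached.
E: reached.
T would need E and F (Gate 2), but F never turns on.
K: reached.
No rule produces F, and it is not given.
Z: reached.
Reached: M, E, K, and Z — 4 of the 6.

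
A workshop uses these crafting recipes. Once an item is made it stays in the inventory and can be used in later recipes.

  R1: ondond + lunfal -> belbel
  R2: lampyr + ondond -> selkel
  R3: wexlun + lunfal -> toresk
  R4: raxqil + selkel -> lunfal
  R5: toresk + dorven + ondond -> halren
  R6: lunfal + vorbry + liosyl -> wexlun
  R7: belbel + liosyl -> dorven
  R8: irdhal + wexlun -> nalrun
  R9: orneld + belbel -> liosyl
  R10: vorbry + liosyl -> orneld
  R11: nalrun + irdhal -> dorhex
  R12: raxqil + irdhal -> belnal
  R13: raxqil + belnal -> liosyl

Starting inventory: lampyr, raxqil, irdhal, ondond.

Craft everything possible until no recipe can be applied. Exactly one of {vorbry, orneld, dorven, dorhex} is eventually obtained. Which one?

lampyr + ondond -> selkel (R2).
raxqil + irdhal -> belnal (R12).
raxqil + selkel -> lunfal (R4).
raxqil + belnal -> liosyl (R13).
ondond + lunfal -> belbel (R1).
belbel + liosyl -> dorven (R7).
orneld would need vorbry and liosyl (R10), but vorbry is never obtained. No rule produces vorbry, and it is not given. dorhex would need nalrun and irdhal (R11), but nalrun is never obtained.

dorven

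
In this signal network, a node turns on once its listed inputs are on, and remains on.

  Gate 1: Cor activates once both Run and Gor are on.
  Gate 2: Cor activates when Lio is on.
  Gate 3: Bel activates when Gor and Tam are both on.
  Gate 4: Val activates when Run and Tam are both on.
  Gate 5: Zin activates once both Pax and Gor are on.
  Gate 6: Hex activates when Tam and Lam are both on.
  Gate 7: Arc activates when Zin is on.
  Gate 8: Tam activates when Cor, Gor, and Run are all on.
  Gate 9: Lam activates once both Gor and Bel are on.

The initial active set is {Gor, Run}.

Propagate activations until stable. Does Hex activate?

Yes

Gate 1: Run and Gor on → Cor on.
Gate 8: Cor, Gor, and Run on → Tam on.
Gate 3: Gor and Tam on → Bel on.
Gate 9: Gor and Bel on → Lam on.
Gate 6: Tam and Lam on → Hex on.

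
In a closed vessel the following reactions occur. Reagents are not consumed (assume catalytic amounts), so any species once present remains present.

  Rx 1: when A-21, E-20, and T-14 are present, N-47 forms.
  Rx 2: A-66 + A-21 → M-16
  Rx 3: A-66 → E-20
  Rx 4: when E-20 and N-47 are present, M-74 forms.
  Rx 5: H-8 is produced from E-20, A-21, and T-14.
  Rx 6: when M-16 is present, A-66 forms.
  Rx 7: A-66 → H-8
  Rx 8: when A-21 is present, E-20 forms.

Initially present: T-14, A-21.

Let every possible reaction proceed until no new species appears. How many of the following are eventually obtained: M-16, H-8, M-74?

A-21 present → E-20 forms (Rx 8).
A-21, E-20, and T-14 present → N-47 forms (Rx 1).
E-20, A-21, and T-14 present → H-8 forms (Rx 5).
E-20 and N-47 present → M-74 forms (Rx 4).
M-16 would need A-66 and A-21 (Rx 2), but A-66 never forms.
H-8: reached.
M-74: reached.
Reached: H-8 and M-74 — 2 of the 3.

2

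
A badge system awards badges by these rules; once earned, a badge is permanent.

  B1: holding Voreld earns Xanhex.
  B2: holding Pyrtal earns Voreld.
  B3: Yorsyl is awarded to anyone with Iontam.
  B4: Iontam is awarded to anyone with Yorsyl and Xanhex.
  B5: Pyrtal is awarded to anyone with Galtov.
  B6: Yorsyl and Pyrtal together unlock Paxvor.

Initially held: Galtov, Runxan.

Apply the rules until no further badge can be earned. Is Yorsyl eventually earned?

No

Yorsyl would need Iontam (B3), but Iontam is never earned.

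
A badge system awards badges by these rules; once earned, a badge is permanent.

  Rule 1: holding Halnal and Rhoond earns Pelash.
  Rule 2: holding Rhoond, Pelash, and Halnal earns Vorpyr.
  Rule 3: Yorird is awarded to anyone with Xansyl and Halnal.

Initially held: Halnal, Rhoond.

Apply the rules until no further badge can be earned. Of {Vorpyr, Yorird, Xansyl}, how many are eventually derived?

1

With Halnal and Rhoond, Pelash is earned (Rule 1).
With Rhoond, Pelash, and Halnal, Vorpyr is earned (Rule 2).
Vorpyr: reached.
Yorird would need Xansyl and Halnal (Rule 3), but Xansyl is never earned.
No rule produces Xansyl, and it is not given.
Reached: Vorpyr — 1 of the 3.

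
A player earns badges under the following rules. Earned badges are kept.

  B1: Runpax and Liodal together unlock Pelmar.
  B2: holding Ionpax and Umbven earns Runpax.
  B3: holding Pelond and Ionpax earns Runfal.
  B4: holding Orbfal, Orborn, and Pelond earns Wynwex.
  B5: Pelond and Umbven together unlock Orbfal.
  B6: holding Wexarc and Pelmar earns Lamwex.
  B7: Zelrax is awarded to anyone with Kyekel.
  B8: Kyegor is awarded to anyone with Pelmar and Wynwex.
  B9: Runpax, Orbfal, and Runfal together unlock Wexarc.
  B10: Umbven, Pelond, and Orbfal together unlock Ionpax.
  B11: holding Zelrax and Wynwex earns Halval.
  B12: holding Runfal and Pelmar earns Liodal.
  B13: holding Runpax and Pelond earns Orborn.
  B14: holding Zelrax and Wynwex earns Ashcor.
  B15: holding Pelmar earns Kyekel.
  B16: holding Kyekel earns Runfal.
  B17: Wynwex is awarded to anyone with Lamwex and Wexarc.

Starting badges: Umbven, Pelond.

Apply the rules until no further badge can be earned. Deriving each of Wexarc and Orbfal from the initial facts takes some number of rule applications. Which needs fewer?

Orbfal

Orbfal: With Pelond and Umbven, Orbfal is earned (B5). [1 rule application]
Wexarc: With Pelond and Umbven, Orbfal is earned (B5). With Umbven, Pelond, and Orbfal, Ionpax is earned (B10). With Pelond and Ionpax, Runfal is earned (B3). With Ionpax and Umbven, Runpax is earned (B2). With Runpax, Orbfal, and Runfal, Wexarc is earned (B9). [5 rule applications]
Orbfal needs fewer.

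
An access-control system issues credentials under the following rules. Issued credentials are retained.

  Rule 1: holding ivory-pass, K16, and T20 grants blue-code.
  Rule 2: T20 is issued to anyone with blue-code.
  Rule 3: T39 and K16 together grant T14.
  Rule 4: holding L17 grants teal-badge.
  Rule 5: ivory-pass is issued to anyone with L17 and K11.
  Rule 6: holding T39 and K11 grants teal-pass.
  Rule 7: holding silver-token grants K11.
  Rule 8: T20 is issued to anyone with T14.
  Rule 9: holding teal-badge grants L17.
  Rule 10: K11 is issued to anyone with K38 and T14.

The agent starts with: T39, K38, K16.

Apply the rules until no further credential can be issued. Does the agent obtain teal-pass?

Holding T39 and K16 grants T14 (Rule 3).
Holding K38 and T14 grants K11 (Rule 10).
Holding T39 and K11 grants teal-pass (Rule 6).

Yes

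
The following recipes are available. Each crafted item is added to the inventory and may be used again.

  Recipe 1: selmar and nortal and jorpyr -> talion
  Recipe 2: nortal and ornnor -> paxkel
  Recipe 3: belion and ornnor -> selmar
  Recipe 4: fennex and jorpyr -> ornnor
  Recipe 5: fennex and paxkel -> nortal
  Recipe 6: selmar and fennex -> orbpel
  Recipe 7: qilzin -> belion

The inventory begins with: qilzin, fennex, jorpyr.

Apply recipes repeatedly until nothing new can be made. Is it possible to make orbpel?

Yes

Using Recipe 4, fennex and jorpyr make ornnor.
qilzin -> belion (Recipe 7).
belion and ornnor -> selmar (Recipe 3).
Using Recipe 6, selmar and fennex make orbpel.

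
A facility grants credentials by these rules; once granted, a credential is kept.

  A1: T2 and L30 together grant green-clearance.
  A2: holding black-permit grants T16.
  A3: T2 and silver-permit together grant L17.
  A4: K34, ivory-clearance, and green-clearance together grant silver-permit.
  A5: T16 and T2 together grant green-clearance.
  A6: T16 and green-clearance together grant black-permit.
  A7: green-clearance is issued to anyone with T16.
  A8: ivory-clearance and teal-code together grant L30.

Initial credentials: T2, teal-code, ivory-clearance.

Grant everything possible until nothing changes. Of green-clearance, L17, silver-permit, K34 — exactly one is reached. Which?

Holding ivory-clearance and teal-code grants L30 (A8).
Holding T2 and L30 grants green-clearance (A1).
silver-permit would need K34, ivory-clearance, and green-clearance (A4), but K34 is never granted. No rule produces K34, and it is not given. L17 would need T2 and silver-permit (A3), but silver-permit is never granted.

green-clearance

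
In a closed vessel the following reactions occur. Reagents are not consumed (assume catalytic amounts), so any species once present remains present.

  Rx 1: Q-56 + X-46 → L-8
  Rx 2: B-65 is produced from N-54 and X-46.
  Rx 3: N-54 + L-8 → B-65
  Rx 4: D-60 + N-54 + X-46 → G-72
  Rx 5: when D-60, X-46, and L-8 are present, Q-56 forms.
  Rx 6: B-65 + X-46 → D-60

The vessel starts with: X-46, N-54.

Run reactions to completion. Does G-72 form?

Yes

N-54 and X-46 present → B-65 forms (Rx 2).
B-65 and X-46 present → D-60 forms (Rx 6).
D-60, N-54, and X-46 present → G-72 forms (Rx 4).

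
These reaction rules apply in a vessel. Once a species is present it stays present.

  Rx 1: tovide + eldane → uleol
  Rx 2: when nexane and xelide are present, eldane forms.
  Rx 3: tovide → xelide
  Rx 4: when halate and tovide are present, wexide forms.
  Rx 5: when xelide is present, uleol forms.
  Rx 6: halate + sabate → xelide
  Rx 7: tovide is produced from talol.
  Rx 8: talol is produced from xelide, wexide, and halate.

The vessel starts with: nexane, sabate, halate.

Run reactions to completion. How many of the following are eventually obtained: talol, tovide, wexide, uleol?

1

halate and sabate present → xelide forms (Rx 6).
xelide present → uleol forms (Rx 5).
talol would need xelide, wexide, and halate (Rx 8), but wexide never forms.
tovide would need talol (Rx 7), but talol never forms.
wexide would need halate and tovide (Rx 4), but tovide never forms.
uleol: reached.
Reached: uleol — 1 of the 4.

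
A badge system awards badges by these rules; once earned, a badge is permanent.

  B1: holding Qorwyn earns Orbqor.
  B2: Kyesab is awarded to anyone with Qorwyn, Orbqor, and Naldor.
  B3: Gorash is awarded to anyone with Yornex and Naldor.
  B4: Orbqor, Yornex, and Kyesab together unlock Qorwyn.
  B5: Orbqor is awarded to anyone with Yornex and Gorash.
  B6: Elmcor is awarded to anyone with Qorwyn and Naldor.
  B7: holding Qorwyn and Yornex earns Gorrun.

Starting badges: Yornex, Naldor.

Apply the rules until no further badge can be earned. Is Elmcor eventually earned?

No

Elmcor would need Qorwyn and Naldor (B6), but Qorwyn is never earned.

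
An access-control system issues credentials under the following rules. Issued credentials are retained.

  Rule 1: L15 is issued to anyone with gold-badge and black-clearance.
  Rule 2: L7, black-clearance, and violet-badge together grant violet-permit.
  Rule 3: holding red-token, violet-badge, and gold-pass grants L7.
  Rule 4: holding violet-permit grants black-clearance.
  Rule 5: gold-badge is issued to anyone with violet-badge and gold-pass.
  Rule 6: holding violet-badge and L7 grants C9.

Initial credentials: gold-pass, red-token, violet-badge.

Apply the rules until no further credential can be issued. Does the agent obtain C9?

Yes

Holding red-token, violet-badge, and gold-pass grants L7 (Rule 3).
Holding violet-badge and L7 grants C9 (Rule 6).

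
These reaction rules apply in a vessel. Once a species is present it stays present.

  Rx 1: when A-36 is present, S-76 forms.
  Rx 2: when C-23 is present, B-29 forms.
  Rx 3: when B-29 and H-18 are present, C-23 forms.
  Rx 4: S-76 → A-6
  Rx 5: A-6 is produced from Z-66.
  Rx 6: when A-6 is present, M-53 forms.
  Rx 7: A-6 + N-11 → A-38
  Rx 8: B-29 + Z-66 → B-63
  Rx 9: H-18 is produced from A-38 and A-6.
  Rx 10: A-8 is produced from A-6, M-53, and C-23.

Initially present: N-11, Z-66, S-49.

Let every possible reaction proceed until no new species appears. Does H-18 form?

Yes

Z-66 present → A-6 forms (Rx 5).
A-6 and N-11 present → A-38 forms (Rx 7).
A-38 and A-6 present → H-18 forms (Rx 9).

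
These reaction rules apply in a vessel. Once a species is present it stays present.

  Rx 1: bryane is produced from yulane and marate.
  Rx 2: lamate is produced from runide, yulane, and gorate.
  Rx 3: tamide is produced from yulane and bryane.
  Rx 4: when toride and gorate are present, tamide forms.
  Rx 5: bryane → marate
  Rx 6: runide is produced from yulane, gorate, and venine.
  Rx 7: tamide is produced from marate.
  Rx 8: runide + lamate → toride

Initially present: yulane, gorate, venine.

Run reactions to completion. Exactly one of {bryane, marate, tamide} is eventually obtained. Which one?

tamide

yulane, gorate, and venine present → runide forms (Rx 6).
runide, yulane, and gorate present → lamate forms (Rx 2).
runide and lamate present → toride forms (Rx 8).
toride and gorate present → tamide forms (Rx 4).
marate would need bryane (Rx 5), but bryane never forms. bryane would need yulane and marate (Rx 1), but marate never forms.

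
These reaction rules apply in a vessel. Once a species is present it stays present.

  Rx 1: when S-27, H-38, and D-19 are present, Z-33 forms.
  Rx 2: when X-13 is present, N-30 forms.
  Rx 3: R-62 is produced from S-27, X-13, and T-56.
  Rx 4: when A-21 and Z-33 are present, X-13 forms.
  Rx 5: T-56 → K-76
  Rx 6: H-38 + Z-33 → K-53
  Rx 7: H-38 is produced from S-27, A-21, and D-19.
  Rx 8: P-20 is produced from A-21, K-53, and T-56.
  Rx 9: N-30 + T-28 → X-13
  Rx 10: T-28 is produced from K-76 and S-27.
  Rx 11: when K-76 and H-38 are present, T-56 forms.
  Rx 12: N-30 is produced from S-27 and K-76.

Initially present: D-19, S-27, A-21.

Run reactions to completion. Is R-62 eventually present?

No

R-62 would need S-27, X-13, and T-56 (Rx 3), but T-56 never forms.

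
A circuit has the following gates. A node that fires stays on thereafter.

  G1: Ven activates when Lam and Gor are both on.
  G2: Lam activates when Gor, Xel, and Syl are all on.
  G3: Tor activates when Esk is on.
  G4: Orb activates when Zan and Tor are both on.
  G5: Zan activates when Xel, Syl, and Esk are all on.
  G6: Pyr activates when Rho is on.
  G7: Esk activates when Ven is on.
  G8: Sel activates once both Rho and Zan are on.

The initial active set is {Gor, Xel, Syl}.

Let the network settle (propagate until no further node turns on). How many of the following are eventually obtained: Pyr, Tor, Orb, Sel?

2

Gor, Xel, and Syl are on, so Lam activates (G2).
Lam and Gor are on, so Ven activates (G1).
Ven is on, so Esk activates (G7).
Esk is on, so Tor activates (G3).
G5: Xel, Syl, and Esk on → Zan on.
Zan and Tor are on, so Orb activates (G4).
Pyr would need Rho (G6), but Rho never turns on.
Tor: reached.
Orb: reached.
Sel would need Rho and Zan (G8), but Rho never turns on.
Reached: Tor and Orb — 2 of the 4.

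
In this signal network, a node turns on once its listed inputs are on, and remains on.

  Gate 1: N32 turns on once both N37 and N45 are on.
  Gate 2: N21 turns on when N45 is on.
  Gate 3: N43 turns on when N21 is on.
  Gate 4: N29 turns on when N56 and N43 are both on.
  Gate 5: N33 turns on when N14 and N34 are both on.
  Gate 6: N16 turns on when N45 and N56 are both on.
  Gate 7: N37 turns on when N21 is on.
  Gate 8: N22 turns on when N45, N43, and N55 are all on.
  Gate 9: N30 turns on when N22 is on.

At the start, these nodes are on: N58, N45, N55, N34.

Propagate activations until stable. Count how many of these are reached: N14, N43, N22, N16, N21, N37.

Gate 2: N45 on → N21 on.
N21 is on, so N37 turns on (Gate 7).
N21 is on, so N43 turns on (Gate 3).
Gate 8: N45, N43, and N55 on → N22 on.
No rule produces N14, and it is not given.
N43: reached.
N22: reached.
N16 would need N45 and N56 (Gate 6), but N56 never turns on.
N21: reached.
N37: reached.
Reached: N43, N22, N21, and N37 — 4 of the 6.

4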